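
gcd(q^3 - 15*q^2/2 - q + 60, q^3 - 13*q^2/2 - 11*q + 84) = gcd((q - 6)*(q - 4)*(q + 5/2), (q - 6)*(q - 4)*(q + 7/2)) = q^2 - 10*q + 24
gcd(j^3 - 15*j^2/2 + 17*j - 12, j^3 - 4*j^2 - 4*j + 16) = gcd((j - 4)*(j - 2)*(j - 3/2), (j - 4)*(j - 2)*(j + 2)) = j^2 - 6*j + 8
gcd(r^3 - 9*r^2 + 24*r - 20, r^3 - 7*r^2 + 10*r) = r^2 - 7*r + 10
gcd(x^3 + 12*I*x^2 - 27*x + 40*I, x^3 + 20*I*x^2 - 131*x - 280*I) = x^2 + 13*I*x - 40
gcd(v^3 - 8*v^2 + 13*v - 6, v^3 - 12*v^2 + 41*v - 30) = v^2 - 7*v + 6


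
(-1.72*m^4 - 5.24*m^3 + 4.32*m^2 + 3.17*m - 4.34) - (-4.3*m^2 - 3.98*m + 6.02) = -1.72*m^4 - 5.24*m^3 + 8.62*m^2 + 7.15*m - 10.36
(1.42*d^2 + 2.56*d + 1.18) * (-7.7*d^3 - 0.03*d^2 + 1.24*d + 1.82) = -10.934*d^5 - 19.7546*d^4 - 7.402*d^3 + 5.7234*d^2 + 6.1224*d + 2.1476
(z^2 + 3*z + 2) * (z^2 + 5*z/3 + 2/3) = z^4 + 14*z^3/3 + 23*z^2/3 + 16*z/3 + 4/3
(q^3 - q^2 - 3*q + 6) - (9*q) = q^3 - q^2 - 12*q + 6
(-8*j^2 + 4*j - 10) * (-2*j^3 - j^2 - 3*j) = 16*j^5 + 40*j^3 - 2*j^2 + 30*j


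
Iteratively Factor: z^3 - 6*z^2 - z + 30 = (z - 5)*(z^2 - z - 6) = (z - 5)*(z + 2)*(z - 3)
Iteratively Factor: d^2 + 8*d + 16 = (d + 4)*(d + 4)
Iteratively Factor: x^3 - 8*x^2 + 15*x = (x - 3)*(x^2 - 5*x) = x*(x - 3)*(x - 5)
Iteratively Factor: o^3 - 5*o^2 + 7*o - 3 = (o - 1)*(o^2 - 4*o + 3) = (o - 1)^2*(o - 3)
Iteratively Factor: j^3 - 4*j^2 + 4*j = (j - 2)*(j^2 - 2*j) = (j - 2)^2*(j)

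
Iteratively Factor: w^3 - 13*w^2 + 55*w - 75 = (w - 5)*(w^2 - 8*w + 15) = (w - 5)*(w - 3)*(w - 5)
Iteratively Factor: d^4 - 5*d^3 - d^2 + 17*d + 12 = (d - 4)*(d^3 - d^2 - 5*d - 3) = (d - 4)*(d - 3)*(d^2 + 2*d + 1) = (d - 4)*(d - 3)*(d + 1)*(d + 1)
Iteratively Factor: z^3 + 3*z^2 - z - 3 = (z - 1)*(z^2 + 4*z + 3) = (z - 1)*(z + 3)*(z + 1)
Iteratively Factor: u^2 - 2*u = (u)*(u - 2)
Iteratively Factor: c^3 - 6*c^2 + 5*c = (c)*(c^2 - 6*c + 5) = c*(c - 5)*(c - 1)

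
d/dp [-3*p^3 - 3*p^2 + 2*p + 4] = -9*p^2 - 6*p + 2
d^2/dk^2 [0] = 0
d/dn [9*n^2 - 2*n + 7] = 18*n - 2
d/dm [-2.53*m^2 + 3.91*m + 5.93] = 3.91 - 5.06*m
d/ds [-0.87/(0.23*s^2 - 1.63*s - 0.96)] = (0.4002*s - 1.4181)/(-0.23*s^2 + 1.63*s + 0.96)^2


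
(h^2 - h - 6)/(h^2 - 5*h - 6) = (-h^2 + h + 6)/(-h^2 + 5*h + 6)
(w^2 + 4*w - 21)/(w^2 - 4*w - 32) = (-w^2 - 4*w + 21)/(-w^2 + 4*w + 32)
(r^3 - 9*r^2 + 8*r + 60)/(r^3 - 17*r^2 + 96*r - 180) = (r + 2)/(r - 6)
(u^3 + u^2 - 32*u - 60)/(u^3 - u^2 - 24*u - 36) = (u + 5)/(u + 3)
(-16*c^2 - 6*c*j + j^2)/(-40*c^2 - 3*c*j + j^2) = (2*c + j)/(5*c + j)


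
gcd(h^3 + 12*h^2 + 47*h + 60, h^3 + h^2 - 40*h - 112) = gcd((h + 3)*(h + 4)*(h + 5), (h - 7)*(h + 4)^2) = h + 4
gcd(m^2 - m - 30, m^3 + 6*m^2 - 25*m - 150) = m + 5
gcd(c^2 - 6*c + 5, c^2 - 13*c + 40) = c - 5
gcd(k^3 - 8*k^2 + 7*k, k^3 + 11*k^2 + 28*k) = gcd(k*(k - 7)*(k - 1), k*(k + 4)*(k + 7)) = k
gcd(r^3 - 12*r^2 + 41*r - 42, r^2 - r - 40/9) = 1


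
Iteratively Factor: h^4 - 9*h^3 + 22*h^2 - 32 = (h - 4)*(h^3 - 5*h^2 + 2*h + 8) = (h - 4)*(h - 2)*(h^2 - 3*h - 4) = (h - 4)*(h - 2)*(h + 1)*(h - 4)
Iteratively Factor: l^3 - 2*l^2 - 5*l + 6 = (l + 2)*(l^2 - 4*l + 3) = (l - 1)*(l + 2)*(l - 3)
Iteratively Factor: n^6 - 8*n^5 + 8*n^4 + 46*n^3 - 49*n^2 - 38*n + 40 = (n + 2)*(n^5 - 10*n^4 + 28*n^3 - 10*n^2 - 29*n + 20) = (n - 5)*(n + 2)*(n^4 - 5*n^3 + 3*n^2 + 5*n - 4) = (n - 5)*(n - 1)*(n + 2)*(n^3 - 4*n^2 - n + 4) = (n - 5)*(n - 4)*(n - 1)*(n + 2)*(n^2 - 1) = (n - 5)*(n - 4)*(n - 1)^2*(n + 2)*(n + 1)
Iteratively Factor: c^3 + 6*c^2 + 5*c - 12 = (c - 1)*(c^2 + 7*c + 12) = (c - 1)*(c + 4)*(c + 3)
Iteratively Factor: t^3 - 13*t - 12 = (t - 4)*(t^2 + 4*t + 3) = (t - 4)*(t + 1)*(t + 3)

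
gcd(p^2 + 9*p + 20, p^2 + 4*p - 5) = p + 5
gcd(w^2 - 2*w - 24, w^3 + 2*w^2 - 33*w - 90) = w - 6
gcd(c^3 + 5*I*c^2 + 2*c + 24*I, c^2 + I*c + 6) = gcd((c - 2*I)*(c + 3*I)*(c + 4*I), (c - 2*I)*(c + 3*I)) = c^2 + I*c + 6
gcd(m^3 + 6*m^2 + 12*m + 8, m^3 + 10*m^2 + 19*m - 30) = 1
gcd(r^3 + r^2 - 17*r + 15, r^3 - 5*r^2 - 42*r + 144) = r - 3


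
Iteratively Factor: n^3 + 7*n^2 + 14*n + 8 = (n + 1)*(n^2 + 6*n + 8) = (n + 1)*(n + 4)*(n + 2)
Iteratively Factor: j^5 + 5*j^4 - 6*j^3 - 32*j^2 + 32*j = (j + 4)*(j^4 + j^3 - 10*j^2 + 8*j) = (j - 1)*(j + 4)*(j^3 + 2*j^2 - 8*j) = (j - 2)*(j - 1)*(j + 4)*(j^2 + 4*j) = j*(j - 2)*(j - 1)*(j + 4)*(j + 4)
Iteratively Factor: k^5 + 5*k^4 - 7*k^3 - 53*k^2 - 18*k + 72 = (k - 1)*(k^4 + 6*k^3 - k^2 - 54*k - 72) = (k - 1)*(k + 2)*(k^3 + 4*k^2 - 9*k - 36) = (k - 1)*(k + 2)*(k + 3)*(k^2 + k - 12) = (k - 3)*(k - 1)*(k + 2)*(k + 3)*(k + 4)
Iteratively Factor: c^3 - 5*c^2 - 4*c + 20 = (c - 2)*(c^2 - 3*c - 10) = (c - 5)*(c - 2)*(c + 2)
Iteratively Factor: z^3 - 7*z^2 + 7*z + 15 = (z + 1)*(z^2 - 8*z + 15) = (z - 3)*(z + 1)*(z - 5)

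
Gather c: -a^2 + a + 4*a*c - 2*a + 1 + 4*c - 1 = -a^2 - a + c*(4*a + 4)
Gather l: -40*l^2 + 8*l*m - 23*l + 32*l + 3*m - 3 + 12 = -40*l^2 + l*(8*m + 9) + 3*m + 9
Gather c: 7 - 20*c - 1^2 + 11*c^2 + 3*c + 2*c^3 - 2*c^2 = 2*c^3 + 9*c^2 - 17*c + 6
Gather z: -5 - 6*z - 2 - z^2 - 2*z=-z^2 - 8*z - 7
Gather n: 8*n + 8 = 8*n + 8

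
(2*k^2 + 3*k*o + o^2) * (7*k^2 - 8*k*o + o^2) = 14*k^4 + 5*k^3*o - 15*k^2*o^2 - 5*k*o^3 + o^4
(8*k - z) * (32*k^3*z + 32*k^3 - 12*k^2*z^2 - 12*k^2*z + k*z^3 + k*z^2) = 256*k^4*z + 256*k^4 - 128*k^3*z^2 - 128*k^3*z + 20*k^2*z^3 + 20*k^2*z^2 - k*z^4 - k*z^3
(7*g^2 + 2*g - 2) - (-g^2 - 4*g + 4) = 8*g^2 + 6*g - 6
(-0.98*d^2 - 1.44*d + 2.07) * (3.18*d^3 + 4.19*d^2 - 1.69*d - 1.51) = -3.1164*d^5 - 8.6854*d^4 + 2.2052*d^3 + 12.5867*d^2 - 1.3239*d - 3.1257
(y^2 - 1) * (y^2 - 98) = y^4 - 99*y^2 + 98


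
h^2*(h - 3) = h^3 - 3*h^2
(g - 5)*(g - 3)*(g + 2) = g^3 - 6*g^2 - g + 30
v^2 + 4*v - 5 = (v - 1)*(v + 5)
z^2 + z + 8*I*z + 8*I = (z + 1)*(z + 8*I)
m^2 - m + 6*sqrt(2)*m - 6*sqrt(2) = (m - 1)*(m + 6*sqrt(2))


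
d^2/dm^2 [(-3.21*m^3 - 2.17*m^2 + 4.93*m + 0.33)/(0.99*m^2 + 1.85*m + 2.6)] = (3.5527136788005e-15*m^5 + 12.165126*m^3 - 57.186522*m^2 - 202.71015*m - 76.20499)/(0.970299*m^6 + 5.439555*m^5 + 17.809605*m^4 + 34.903025*m^3 + 46.7727*m^2 + 37.518*m + 17.576)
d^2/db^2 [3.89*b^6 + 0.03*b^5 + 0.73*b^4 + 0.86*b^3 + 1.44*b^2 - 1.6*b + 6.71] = 116.7*b^4 + 0.6*b^3 + 8.76*b^2 + 5.16*b + 2.88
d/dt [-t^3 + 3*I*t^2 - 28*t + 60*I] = -3*t^2 + 6*I*t - 28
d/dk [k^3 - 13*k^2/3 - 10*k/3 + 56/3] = 3*k^2 - 26*k/3 - 10/3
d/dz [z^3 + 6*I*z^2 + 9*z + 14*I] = 3*z^2 + 12*I*z + 9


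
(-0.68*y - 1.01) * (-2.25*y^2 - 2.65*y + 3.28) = 1.53*y^3 + 4.0745*y^2 + 0.4461*y - 3.3128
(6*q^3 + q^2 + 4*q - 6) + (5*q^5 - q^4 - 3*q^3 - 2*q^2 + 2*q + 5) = 5*q^5 - q^4 + 3*q^3 - q^2 + 6*q - 1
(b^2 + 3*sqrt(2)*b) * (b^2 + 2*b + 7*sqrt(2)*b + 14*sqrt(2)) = b^4 + 2*b^3 + 10*sqrt(2)*b^3 + 20*sqrt(2)*b^2 + 42*b^2 + 84*b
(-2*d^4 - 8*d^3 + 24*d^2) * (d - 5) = -2*d^5 + 2*d^4 + 64*d^3 - 120*d^2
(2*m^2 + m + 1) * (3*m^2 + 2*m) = 6*m^4 + 7*m^3 + 5*m^2 + 2*m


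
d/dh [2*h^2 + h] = 4*h + 1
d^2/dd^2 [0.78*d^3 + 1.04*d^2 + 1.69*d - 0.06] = 4.68*d + 2.08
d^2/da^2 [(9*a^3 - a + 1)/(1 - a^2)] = 2*(-8*a^3 - 3*a^2 - 24*a - 1)/(a^6 - 3*a^4 + 3*a^2 - 1)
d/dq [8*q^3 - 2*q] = 24*q^2 - 2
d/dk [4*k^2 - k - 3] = 8*k - 1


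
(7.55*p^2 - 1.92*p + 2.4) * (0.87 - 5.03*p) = -37.9765*p^3 + 16.2261*p^2 - 13.7424*p + 2.088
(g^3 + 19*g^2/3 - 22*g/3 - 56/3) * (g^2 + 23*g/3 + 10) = g^5 + 14*g^4 + 461*g^3/9 - 104*g^2/9 - 1948*g/9 - 560/3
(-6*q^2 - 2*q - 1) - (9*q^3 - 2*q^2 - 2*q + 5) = -9*q^3 - 4*q^2 - 6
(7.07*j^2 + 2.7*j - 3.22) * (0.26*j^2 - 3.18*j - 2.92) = 1.8382*j^4 - 21.7806*j^3 - 30.0676*j^2 + 2.3556*j + 9.4024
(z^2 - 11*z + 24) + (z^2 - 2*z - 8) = 2*z^2 - 13*z + 16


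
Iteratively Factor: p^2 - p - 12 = (p - 4)*(p + 3)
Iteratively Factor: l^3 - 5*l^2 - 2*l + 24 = (l - 4)*(l^2 - l - 6) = (l - 4)*(l + 2)*(l - 3)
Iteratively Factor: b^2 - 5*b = (b)*(b - 5)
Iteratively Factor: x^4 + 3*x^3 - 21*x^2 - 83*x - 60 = (x + 3)*(x^3 - 21*x - 20) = (x + 1)*(x + 3)*(x^2 - x - 20) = (x - 5)*(x + 1)*(x + 3)*(x + 4)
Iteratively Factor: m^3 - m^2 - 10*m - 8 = (m + 2)*(m^2 - 3*m - 4) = (m - 4)*(m + 2)*(m + 1)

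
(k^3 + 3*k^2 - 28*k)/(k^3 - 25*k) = (k^2 + 3*k - 28)/(k^2 - 25)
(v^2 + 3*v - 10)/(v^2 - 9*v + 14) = (v + 5)/(v - 7)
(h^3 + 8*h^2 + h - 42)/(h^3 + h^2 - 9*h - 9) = (h^2 + 5*h - 14)/(h^2 - 2*h - 3)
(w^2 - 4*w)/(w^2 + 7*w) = (w - 4)/(w + 7)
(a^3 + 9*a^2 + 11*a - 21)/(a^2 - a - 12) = (a^2 + 6*a - 7)/(a - 4)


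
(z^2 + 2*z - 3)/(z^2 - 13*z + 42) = (z^2 + 2*z - 3)/(z^2 - 13*z + 42)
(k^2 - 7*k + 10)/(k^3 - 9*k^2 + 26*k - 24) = (k - 5)/(k^2 - 7*k + 12)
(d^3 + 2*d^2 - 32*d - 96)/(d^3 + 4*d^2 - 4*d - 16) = (d^2 - 2*d - 24)/(d^2 - 4)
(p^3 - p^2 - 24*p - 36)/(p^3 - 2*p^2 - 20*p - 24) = (p + 3)/(p + 2)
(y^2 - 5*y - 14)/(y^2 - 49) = (y + 2)/(y + 7)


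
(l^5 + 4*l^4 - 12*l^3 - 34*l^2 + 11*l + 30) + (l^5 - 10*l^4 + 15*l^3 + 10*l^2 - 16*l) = 2*l^5 - 6*l^4 + 3*l^3 - 24*l^2 - 5*l + 30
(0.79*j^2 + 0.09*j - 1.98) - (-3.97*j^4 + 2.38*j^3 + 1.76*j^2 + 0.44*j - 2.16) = 3.97*j^4 - 2.38*j^3 - 0.97*j^2 - 0.35*j + 0.18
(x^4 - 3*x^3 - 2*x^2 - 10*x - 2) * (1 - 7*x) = -7*x^5 + 22*x^4 + 11*x^3 + 68*x^2 + 4*x - 2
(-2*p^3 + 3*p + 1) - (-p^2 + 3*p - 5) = -2*p^3 + p^2 + 6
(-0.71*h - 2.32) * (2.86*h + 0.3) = -2.0306*h^2 - 6.8482*h - 0.696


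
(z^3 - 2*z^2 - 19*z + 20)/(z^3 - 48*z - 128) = (z^2 - 6*z + 5)/(z^2 - 4*z - 32)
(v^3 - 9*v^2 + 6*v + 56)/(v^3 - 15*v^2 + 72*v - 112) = (v + 2)/(v - 4)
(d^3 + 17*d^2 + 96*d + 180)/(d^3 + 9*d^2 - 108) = (d + 5)/(d - 3)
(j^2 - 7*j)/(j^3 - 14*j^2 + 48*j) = (j - 7)/(j^2 - 14*j + 48)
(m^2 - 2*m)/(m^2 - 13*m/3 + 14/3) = 3*m/(3*m - 7)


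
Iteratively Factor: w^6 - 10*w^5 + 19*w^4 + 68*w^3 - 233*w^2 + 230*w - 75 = (w + 3)*(w^5 - 13*w^4 + 58*w^3 - 106*w^2 + 85*w - 25) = (w - 1)*(w + 3)*(w^4 - 12*w^3 + 46*w^2 - 60*w + 25) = (w - 1)^2*(w + 3)*(w^3 - 11*w^2 + 35*w - 25) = (w - 5)*(w - 1)^2*(w + 3)*(w^2 - 6*w + 5) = (w - 5)*(w - 1)^3*(w + 3)*(w - 5)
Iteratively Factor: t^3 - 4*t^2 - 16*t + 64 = (t - 4)*(t^2 - 16) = (t - 4)*(t + 4)*(t - 4)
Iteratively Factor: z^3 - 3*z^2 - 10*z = (z + 2)*(z^2 - 5*z) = z*(z + 2)*(z - 5)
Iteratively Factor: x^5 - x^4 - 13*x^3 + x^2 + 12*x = (x - 1)*(x^4 - 13*x^2 - 12*x) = (x - 1)*(x + 3)*(x^3 - 3*x^2 - 4*x) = (x - 4)*(x - 1)*(x + 3)*(x^2 + x) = x*(x - 4)*(x - 1)*(x + 3)*(x + 1)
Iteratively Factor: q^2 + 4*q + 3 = (q + 3)*(q + 1)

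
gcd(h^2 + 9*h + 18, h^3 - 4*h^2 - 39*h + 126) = h + 6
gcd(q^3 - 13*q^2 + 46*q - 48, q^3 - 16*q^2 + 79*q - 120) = q^2 - 11*q + 24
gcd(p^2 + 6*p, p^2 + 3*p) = p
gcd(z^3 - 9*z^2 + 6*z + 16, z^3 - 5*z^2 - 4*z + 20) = z - 2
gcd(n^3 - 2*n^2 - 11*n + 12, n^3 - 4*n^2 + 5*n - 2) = n - 1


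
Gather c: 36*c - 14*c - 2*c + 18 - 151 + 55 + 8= 20*c - 70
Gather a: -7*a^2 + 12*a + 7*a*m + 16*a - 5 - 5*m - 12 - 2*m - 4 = -7*a^2 + a*(7*m + 28) - 7*m - 21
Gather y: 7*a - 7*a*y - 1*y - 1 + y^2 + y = -7*a*y + 7*a + y^2 - 1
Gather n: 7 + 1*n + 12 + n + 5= 2*n + 24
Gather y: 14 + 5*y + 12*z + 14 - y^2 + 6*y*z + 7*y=-y^2 + y*(6*z + 12) + 12*z + 28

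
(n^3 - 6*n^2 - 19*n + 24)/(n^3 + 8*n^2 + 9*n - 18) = (n - 8)/(n + 6)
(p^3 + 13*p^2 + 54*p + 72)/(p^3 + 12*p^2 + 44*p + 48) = (p + 3)/(p + 2)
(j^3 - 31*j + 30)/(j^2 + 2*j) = (j^3 - 31*j + 30)/(j*(j + 2))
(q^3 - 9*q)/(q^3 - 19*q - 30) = q*(q - 3)/(q^2 - 3*q - 10)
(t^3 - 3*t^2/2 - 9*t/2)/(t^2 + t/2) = (2*t^2 - 3*t - 9)/(2*t + 1)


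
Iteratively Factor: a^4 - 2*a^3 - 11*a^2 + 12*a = (a + 3)*(a^3 - 5*a^2 + 4*a) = (a - 1)*(a + 3)*(a^2 - 4*a) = (a - 4)*(a - 1)*(a + 3)*(a)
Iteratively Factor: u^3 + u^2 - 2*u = (u + 2)*(u^2 - u) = u*(u + 2)*(u - 1)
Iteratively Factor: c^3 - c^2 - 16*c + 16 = (c - 1)*(c^2 - 16) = (c - 4)*(c - 1)*(c + 4)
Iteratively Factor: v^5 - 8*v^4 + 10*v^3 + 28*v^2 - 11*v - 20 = (v + 1)*(v^4 - 9*v^3 + 19*v^2 + 9*v - 20) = (v - 5)*(v + 1)*(v^3 - 4*v^2 - v + 4) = (v - 5)*(v - 1)*(v + 1)*(v^2 - 3*v - 4) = (v - 5)*(v - 4)*(v - 1)*(v + 1)*(v + 1)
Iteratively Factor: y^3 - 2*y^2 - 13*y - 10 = (y - 5)*(y^2 + 3*y + 2) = (y - 5)*(y + 1)*(y + 2)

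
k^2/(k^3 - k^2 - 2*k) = k/(k^2 - k - 2)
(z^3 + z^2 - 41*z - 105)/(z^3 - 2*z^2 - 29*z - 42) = (z + 5)/(z + 2)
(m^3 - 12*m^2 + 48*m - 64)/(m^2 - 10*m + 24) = (m^2 - 8*m + 16)/(m - 6)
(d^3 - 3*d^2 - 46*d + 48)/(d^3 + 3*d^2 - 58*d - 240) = (d - 1)/(d + 5)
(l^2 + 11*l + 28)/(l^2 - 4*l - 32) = (l + 7)/(l - 8)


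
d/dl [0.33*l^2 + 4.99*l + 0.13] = 0.66*l + 4.99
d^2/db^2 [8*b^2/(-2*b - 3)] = -144/(8*b^3 + 36*b^2 + 54*b + 27)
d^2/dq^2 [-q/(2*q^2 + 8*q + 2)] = (-4*q*(q + 2)^2 + (3*q + 4)*(q^2 + 4*q + 1))/(q^2 + 4*q + 1)^3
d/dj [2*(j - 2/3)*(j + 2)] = 4*j + 8/3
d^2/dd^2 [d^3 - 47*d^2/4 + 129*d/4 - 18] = 6*d - 47/2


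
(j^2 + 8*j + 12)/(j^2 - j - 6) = (j + 6)/(j - 3)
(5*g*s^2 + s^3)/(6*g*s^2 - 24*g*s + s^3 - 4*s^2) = s*(5*g + s)/(6*g*s - 24*g + s^2 - 4*s)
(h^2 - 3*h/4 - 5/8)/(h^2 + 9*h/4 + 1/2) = (8*h^2 - 6*h - 5)/(2*(4*h^2 + 9*h + 2))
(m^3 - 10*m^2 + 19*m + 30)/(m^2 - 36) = (m^2 - 4*m - 5)/(m + 6)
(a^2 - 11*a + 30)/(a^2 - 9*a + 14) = (a^2 - 11*a + 30)/(a^2 - 9*a + 14)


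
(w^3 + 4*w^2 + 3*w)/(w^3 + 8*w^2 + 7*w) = (w + 3)/(w + 7)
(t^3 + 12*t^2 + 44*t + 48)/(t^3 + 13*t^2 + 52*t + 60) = (t + 4)/(t + 5)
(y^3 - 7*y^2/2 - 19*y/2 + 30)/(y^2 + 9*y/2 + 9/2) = (2*y^2 - 13*y + 20)/(2*y + 3)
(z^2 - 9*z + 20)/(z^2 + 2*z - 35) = (z - 4)/(z + 7)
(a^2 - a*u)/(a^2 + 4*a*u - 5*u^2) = a/(a + 5*u)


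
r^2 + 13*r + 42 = (r + 6)*(r + 7)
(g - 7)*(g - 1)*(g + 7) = g^3 - g^2 - 49*g + 49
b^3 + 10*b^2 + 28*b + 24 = (b + 2)^2*(b + 6)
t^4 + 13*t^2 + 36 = (t - 3*I)*(t - 2*I)*(t + 2*I)*(t + 3*I)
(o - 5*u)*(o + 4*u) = o^2 - o*u - 20*u^2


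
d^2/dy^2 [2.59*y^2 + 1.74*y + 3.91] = 5.18000000000000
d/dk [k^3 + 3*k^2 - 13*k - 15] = 3*k^2 + 6*k - 13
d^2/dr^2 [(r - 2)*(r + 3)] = 2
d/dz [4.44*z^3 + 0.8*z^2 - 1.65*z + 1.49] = 13.32*z^2 + 1.6*z - 1.65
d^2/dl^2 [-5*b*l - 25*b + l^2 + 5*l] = 2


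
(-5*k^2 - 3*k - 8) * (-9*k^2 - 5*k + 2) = 45*k^4 + 52*k^3 + 77*k^2 + 34*k - 16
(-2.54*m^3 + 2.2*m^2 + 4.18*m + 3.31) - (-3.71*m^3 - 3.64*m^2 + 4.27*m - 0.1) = 1.17*m^3 + 5.84*m^2 - 0.0899999999999999*m + 3.41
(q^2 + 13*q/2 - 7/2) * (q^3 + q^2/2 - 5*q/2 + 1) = q^5 + 7*q^4 - 11*q^3/4 - 17*q^2 + 61*q/4 - 7/2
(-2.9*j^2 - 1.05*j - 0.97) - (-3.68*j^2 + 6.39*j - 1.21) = 0.78*j^2 - 7.44*j + 0.24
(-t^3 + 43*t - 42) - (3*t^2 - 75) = -t^3 - 3*t^2 + 43*t + 33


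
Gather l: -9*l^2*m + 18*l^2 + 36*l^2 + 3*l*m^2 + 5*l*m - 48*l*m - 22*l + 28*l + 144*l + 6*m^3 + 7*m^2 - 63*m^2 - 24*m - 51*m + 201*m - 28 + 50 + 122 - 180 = l^2*(54 - 9*m) + l*(3*m^2 - 43*m + 150) + 6*m^3 - 56*m^2 + 126*m - 36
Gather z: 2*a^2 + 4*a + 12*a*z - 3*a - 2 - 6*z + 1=2*a^2 + a + z*(12*a - 6) - 1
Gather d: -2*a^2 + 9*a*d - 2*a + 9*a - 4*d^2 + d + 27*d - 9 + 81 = -2*a^2 + 7*a - 4*d^2 + d*(9*a + 28) + 72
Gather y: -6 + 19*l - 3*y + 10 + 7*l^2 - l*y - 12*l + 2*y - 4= 7*l^2 + 7*l + y*(-l - 1)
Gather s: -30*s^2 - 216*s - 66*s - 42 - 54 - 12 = -30*s^2 - 282*s - 108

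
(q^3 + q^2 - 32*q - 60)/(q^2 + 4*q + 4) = (q^2 - q - 30)/(q + 2)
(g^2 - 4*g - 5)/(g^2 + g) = (g - 5)/g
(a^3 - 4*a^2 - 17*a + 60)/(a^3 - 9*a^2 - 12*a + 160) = (a - 3)/(a - 8)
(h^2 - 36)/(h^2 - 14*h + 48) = (h + 6)/(h - 8)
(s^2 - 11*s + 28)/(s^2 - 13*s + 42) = (s - 4)/(s - 6)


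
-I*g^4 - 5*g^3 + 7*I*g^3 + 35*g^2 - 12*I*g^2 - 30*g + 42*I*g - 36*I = (g - 6)*(g - 1)*(g - 6*I)*(-I*g + 1)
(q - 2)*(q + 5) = q^2 + 3*q - 10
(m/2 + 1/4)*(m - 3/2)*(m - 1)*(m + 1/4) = m^4/2 - 7*m^3/8 - m^2/8 + 13*m/32 + 3/32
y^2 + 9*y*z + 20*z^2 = (y + 4*z)*(y + 5*z)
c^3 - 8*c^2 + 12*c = c*(c - 6)*(c - 2)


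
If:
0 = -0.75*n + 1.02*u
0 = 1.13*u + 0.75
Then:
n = -0.90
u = -0.66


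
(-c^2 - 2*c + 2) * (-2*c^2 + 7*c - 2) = 2*c^4 - 3*c^3 - 16*c^2 + 18*c - 4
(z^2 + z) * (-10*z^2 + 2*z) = -10*z^4 - 8*z^3 + 2*z^2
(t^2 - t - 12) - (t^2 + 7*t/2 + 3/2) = -9*t/2 - 27/2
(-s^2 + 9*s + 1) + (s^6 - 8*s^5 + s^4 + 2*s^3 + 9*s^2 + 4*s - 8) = s^6 - 8*s^5 + s^4 + 2*s^3 + 8*s^2 + 13*s - 7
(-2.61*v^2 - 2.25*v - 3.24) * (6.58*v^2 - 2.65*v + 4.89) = -17.1738*v^4 - 7.8885*v^3 - 28.1196*v^2 - 2.4165*v - 15.8436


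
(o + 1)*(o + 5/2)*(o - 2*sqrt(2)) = o^3 - 2*sqrt(2)*o^2 + 7*o^2/2 - 7*sqrt(2)*o + 5*o/2 - 5*sqrt(2)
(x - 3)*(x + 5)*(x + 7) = x^3 + 9*x^2 - x - 105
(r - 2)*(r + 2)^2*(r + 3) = r^4 + 5*r^3 + 2*r^2 - 20*r - 24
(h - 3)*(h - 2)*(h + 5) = h^3 - 19*h + 30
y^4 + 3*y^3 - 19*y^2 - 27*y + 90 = (y - 3)*(y - 2)*(y + 3)*(y + 5)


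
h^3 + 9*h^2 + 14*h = h*(h + 2)*(h + 7)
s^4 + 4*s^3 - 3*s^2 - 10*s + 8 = (s - 1)^2*(s + 2)*(s + 4)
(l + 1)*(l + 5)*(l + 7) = l^3 + 13*l^2 + 47*l + 35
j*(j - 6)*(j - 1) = j^3 - 7*j^2 + 6*j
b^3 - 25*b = b*(b - 5)*(b + 5)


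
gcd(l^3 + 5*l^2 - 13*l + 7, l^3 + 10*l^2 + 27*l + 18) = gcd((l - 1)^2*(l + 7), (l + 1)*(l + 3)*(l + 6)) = 1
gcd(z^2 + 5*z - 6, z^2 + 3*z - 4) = z - 1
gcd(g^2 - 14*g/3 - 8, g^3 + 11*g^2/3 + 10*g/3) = 1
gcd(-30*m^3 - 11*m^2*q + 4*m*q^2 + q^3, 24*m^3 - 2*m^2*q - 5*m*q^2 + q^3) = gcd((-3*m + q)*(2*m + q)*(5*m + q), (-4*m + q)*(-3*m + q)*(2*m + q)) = -6*m^2 - m*q + q^2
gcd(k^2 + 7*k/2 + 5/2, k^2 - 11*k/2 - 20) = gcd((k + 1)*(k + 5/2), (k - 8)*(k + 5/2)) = k + 5/2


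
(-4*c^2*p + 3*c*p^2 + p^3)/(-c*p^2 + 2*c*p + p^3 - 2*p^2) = (4*c + p)/(p - 2)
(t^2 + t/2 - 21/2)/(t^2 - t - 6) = (t + 7/2)/(t + 2)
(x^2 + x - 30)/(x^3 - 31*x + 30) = 1/(x - 1)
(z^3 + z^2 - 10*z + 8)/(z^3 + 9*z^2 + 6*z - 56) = (z - 1)/(z + 7)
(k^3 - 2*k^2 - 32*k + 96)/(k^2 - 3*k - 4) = (k^2 + 2*k - 24)/(k + 1)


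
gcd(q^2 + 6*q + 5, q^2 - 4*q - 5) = q + 1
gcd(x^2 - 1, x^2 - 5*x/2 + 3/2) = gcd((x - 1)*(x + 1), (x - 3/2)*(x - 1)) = x - 1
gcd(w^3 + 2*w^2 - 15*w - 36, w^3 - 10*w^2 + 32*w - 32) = w - 4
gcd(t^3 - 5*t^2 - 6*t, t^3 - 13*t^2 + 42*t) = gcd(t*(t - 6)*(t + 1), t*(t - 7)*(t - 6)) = t^2 - 6*t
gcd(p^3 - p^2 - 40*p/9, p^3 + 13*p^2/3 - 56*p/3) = p^2 - 8*p/3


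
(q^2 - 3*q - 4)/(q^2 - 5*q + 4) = (q + 1)/(q - 1)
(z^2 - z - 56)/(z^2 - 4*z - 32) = (z + 7)/(z + 4)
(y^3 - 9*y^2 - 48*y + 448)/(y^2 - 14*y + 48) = (y^2 - y - 56)/(y - 6)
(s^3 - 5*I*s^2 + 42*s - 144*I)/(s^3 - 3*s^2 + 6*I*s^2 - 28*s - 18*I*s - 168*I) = (s^2 - 11*I*s - 24)/(s^2 - 3*s - 28)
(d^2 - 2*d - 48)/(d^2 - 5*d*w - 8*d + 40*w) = (-d - 6)/(-d + 5*w)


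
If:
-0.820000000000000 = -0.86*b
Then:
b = 0.95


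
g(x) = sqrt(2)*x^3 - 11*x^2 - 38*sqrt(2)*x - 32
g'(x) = 3*sqrt(2)*x^2 - 22*x - 38*sqrt(2)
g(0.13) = -39.17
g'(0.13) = -56.53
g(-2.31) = 16.01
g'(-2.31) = 19.72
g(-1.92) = 20.62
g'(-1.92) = 4.14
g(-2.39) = 14.30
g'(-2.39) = 23.07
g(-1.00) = 9.33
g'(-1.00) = -27.50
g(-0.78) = 2.55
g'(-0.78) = -34.00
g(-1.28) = 15.80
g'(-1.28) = -18.63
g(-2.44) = 13.09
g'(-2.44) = 25.20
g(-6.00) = -411.03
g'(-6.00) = 230.99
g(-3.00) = -7.96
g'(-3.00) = 50.44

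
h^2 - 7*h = h*(h - 7)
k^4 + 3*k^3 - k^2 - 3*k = k*(k - 1)*(k + 1)*(k + 3)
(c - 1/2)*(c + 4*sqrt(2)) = c^2 - c/2 + 4*sqrt(2)*c - 2*sqrt(2)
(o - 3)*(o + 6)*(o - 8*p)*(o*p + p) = o^4*p - 8*o^3*p^2 + 4*o^3*p - 32*o^2*p^2 - 15*o^2*p + 120*o*p^2 - 18*o*p + 144*p^2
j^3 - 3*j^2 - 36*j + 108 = (j - 6)*(j - 3)*(j + 6)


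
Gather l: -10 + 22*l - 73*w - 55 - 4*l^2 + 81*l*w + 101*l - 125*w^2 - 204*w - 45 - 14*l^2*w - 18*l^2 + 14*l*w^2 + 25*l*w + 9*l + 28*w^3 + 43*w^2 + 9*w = l^2*(-14*w - 22) + l*(14*w^2 + 106*w + 132) + 28*w^3 - 82*w^2 - 268*w - 110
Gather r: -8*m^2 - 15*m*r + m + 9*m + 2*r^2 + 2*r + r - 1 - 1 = -8*m^2 + 10*m + 2*r^2 + r*(3 - 15*m) - 2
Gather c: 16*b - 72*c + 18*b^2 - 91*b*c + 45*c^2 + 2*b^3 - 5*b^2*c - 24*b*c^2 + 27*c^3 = 2*b^3 + 18*b^2 + 16*b + 27*c^3 + c^2*(45 - 24*b) + c*(-5*b^2 - 91*b - 72)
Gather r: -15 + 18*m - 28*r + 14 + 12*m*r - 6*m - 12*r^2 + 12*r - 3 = 12*m - 12*r^2 + r*(12*m - 16) - 4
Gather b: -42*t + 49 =49 - 42*t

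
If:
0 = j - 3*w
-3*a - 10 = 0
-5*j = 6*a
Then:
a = -10/3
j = 4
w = 4/3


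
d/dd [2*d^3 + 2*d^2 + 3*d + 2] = 6*d^2 + 4*d + 3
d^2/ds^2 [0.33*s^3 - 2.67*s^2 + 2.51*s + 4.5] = 1.98*s - 5.34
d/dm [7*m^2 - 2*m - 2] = 14*m - 2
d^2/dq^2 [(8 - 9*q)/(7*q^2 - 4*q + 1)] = 2*(-4*(7*q - 2)^2*(9*q - 8) + (189*q - 92)*(7*q^2 - 4*q + 1))/(7*q^2 - 4*q + 1)^3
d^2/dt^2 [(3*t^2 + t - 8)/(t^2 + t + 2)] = 4*(-t^3 - 21*t^2 - 15*t + 9)/(t^6 + 3*t^5 + 9*t^4 + 13*t^3 + 18*t^2 + 12*t + 8)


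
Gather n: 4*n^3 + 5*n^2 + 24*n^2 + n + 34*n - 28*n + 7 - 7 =4*n^3 + 29*n^2 + 7*n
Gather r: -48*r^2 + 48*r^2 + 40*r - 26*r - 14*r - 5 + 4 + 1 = 0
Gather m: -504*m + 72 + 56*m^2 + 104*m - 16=56*m^2 - 400*m + 56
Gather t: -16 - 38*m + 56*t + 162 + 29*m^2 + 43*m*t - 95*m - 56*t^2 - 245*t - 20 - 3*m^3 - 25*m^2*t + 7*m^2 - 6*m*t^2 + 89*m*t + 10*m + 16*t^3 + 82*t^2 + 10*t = -3*m^3 + 36*m^2 - 123*m + 16*t^3 + t^2*(26 - 6*m) + t*(-25*m^2 + 132*m - 179) + 126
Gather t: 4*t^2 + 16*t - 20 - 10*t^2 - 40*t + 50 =-6*t^2 - 24*t + 30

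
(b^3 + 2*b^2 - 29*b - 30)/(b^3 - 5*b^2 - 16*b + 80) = (b^2 + 7*b + 6)/(b^2 - 16)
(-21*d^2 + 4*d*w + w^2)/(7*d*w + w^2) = (-3*d + w)/w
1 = 1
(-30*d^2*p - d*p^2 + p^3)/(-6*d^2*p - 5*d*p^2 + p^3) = (5*d + p)/(d + p)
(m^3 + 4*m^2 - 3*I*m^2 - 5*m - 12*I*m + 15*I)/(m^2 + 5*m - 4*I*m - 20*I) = (m^2 - m*(1 + 3*I) + 3*I)/(m - 4*I)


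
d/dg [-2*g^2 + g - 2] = 1 - 4*g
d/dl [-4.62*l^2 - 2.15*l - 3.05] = -9.24*l - 2.15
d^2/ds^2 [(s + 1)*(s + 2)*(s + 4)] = 6*s + 14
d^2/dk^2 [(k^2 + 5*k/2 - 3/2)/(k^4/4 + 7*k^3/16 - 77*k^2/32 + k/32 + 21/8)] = 32*(384*k^8 + 2592*k^7 + 4184*k^6 - 11436*k^5 - 19398*k^4 + 5489*k^3 - 37863*k^2 + 108297*k - 5715)/(512*k^12 + 2688*k^11 - 10080*k^10 - 48808*k^9 + 113820*k^8 + 302358*k^7 - 724049*k^6 - 521451*k^5 + 1670277*k^4 + 257545*k^3 - 1629684*k^2 + 21168*k + 592704)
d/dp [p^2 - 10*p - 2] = 2*p - 10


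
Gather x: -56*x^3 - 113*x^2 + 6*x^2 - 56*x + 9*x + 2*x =-56*x^3 - 107*x^2 - 45*x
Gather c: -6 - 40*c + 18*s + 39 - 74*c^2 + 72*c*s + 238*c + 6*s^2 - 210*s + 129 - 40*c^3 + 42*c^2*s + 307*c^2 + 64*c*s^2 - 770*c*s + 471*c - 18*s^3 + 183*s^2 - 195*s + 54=-40*c^3 + c^2*(42*s + 233) + c*(64*s^2 - 698*s + 669) - 18*s^3 + 189*s^2 - 387*s + 216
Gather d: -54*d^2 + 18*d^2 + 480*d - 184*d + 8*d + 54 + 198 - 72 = -36*d^2 + 304*d + 180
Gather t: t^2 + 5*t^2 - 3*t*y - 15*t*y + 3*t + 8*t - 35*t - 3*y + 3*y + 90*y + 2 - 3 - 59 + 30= 6*t^2 + t*(-18*y - 24) + 90*y - 30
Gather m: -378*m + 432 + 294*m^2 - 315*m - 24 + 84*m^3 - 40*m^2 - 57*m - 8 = 84*m^3 + 254*m^2 - 750*m + 400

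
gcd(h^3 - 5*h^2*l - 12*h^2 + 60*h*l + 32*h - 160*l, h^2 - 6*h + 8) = h - 4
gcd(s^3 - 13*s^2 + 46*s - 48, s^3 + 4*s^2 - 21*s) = s - 3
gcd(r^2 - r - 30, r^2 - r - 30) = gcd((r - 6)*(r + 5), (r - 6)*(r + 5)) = r^2 - r - 30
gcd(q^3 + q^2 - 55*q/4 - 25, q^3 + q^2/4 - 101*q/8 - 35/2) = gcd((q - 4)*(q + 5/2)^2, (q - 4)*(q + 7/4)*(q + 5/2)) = q^2 - 3*q/2 - 10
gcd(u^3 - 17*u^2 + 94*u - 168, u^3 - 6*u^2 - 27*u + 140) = u^2 - 11*u + 28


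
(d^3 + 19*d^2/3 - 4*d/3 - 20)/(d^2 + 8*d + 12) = d - 5/3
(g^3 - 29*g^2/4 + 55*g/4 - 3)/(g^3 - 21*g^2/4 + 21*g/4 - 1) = (g - 3)/(g - 1)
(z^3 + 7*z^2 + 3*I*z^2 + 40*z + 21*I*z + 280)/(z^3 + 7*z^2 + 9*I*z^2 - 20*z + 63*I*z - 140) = (z^2 + 3*I*z + 40)/(z^2 + 9*I*z - 20)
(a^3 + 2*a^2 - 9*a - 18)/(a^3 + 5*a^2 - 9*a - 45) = (a + 2)/(a + 5)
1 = 1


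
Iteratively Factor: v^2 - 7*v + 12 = (v - 3)*(v - 4)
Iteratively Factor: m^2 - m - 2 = (m + 1)*(m - 2)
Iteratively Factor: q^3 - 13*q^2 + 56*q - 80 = (q - 4)*(q^2 - 9*q + 20) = (q - 5)*(q - 4)*(q - 4)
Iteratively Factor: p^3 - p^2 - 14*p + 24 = (p + 4)*(p^2 - 5*p + 6) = (p - 3)*(p + 4)*(p - 2)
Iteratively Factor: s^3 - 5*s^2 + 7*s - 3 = (s - 3)*(s^2 - 2*s + 1) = (s - 3)*(s - 1)*(s - 1)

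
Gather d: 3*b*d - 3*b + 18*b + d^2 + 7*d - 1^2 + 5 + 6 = 15*b + d^2 + d*(3*b + 7) + 10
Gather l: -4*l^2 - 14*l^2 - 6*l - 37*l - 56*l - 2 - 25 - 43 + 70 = -18*l^2 - 99*l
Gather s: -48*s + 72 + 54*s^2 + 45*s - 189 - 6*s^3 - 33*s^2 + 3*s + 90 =-6*s^3 + 21*s^2 - 27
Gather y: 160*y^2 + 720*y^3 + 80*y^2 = 720*y^3 + 240*y^2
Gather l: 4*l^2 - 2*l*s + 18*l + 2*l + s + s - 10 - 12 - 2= 4*l^2 + l*(20 - 2*s) + 2*s - 24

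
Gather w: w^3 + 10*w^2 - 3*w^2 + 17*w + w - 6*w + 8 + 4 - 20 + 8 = w^3 + 7*w^2 + 12*w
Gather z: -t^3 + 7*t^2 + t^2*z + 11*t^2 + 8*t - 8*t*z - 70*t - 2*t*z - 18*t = -t^3 + 18*t^2 - 80*t + z*(t^2 - 10*t)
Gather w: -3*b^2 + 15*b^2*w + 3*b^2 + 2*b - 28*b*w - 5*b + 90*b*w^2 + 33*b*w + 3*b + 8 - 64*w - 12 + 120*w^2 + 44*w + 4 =w^2*(90*b + 120) + w*(15*b^2 + 5*b - 20)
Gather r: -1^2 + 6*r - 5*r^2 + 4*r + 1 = -5*r^2 + 10*r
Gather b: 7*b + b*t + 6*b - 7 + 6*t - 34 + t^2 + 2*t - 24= b*(t + 13) + t^2 + 8*t - 65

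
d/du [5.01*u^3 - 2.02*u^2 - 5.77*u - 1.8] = 15.03*u^2 - 4.04*u - 5.77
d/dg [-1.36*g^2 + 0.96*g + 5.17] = 0.96 - 2.72*g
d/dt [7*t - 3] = 7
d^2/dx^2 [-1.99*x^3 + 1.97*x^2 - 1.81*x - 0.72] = 3.94 - 11.94*x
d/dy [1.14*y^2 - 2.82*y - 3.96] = 2.28*y - 2.82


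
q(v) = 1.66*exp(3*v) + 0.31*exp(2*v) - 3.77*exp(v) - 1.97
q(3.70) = 110196.82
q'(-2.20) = -0.40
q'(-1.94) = -0.51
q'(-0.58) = -1.04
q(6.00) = 109044479.86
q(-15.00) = -1.97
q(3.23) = 26918.54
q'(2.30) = 4965.61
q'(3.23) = 80754.03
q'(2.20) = 3677.25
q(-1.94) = -2.50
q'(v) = 4.98*exp(3*v) + 0.62*exp(2*v) - 3.77*exp(v)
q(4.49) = 1177169.96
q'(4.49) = 3529725.56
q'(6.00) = 327086033.35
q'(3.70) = 330394.20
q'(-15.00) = 0.00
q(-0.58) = -3.69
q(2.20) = 1209.51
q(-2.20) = -2.38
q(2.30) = 1638.44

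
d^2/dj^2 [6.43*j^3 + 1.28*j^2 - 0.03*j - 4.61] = 38.58*j + 2.56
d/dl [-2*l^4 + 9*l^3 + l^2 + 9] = l*(-8*l^2 + 27*l + 2)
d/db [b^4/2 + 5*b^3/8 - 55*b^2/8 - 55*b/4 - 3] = 2*b^3 + 15*b^2/8 - 55*b/4 - 55/4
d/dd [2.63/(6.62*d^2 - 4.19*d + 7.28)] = (11.0197 - 34.8212*d)/(6.62*d^2 - 4.19*d + 7.28)^2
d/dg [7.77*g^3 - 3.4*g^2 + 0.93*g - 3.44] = 23.31*g^2 - 6.8*g + 0.93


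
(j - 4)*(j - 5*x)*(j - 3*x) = j^3 - 8*j^2*x - 4*j^2 + 15*j*x^2 + 32*j*x - 60*x^2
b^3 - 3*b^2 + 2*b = b*(b - 2)*(b - 1)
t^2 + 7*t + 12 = (t + 3)*(t + 4)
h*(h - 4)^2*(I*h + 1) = I*h^4 + h^3 - 8*I*h^3 - 8*h^2 + 16*I*h^2 + 16*h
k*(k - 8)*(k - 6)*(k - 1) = k^4 - 15*k^3 + 62*k^2 - 48*k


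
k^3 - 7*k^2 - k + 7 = (k - 7)*(k - 1)*(k + 1)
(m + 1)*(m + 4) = m^2 + 5*m + 4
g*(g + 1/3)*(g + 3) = g^3 + 10*g^2/3 + g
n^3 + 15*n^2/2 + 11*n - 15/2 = (n - 1/2)*(n + 3)*(n + 5)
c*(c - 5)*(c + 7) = c^3 + 2*c^2 - 35*c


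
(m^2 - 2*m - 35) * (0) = 0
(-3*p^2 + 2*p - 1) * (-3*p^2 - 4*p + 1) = 9*p^4 + 6*p^3 - 8*p^2 + 6*p - 1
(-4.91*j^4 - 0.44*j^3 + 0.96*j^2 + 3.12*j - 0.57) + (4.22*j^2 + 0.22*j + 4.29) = -4.91*j^4 - 0.44*j^3 + 5.18*j^2 + 3.34*j + 3.72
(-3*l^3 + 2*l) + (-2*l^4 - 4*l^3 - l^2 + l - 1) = -2*l^4 - 7*l^3 - l^2 + 3*l - 1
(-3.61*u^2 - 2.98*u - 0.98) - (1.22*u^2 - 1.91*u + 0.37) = -4.83*u^2 - 1.07*u - 1.35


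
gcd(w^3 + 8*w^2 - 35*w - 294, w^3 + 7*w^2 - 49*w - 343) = w^2 + 14*w + 49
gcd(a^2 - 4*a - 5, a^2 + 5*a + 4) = a + 1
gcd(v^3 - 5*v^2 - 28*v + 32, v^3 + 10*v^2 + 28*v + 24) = 1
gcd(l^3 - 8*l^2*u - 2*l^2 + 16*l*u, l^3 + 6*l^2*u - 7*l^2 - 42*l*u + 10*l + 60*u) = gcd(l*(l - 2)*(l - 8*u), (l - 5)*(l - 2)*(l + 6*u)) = l - 2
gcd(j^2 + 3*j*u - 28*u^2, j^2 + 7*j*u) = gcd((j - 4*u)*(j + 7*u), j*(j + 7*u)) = j + 7*u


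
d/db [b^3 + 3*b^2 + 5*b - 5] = 3*b^2 + 6*b + 5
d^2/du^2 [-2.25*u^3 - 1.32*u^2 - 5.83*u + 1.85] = -13.5*u - 2.64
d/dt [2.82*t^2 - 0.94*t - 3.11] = 5.64*t - 0.94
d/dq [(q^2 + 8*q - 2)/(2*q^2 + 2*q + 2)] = (-7*q^2 + 6*q + 10)/(2*(q^4 + 2*q^3 + 3*q^2 + 2*q + 1))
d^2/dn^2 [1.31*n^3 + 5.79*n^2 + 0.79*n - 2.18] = 7.86*n + 11.58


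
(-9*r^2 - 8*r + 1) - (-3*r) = -9*r^2 - 5*r + 1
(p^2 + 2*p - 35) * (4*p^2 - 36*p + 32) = 4*p^4 - 28*p^3 - 180*p^2 + 1324*p - 1120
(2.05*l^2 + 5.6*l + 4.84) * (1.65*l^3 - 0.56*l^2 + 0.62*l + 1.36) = 3.3825*l^5 + 8.092*l^4 + 6.121*l^3 + 3.5496*l^2 + 10.6168*l + 6.5824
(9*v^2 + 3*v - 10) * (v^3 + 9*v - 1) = 9*v^5 + 3*v^4 + 71*v^3 + 18*v^2 - 93*v + 10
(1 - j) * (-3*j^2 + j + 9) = 3*j^3 - 4*j^2 - 8*j + 9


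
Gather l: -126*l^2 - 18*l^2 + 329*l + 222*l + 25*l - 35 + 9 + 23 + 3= -144*l^2 + 576*l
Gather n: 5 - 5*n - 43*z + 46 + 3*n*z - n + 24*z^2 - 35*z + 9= n*(3*z - 6) + 24*z^2 - 78*z + 60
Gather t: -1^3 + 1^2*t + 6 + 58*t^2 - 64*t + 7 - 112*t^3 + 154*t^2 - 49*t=-112*t^3 + 212*t^2 - 112*t + 12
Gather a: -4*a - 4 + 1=-4*a - 3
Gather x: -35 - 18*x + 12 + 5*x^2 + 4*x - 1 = 5*x^2 - 14*x - 24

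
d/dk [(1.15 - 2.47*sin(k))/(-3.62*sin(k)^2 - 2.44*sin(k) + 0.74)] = (-8.9414*sin(k)^2 + 8.326*sin(k) + 0.9782)*cos(k)/(13.1044*sin(k)^4 + 17.6656*sin(k)^3 + 0.596*sin(k)^2 - 3.6112*sin(k) + 0.5476)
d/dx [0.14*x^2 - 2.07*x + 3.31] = 0.28*x - 2.07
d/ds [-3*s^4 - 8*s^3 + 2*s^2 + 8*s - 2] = -12*s^3 - 24*s^2 + 4*s + 8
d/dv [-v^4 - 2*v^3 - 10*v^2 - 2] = 2*v*(-2*v^2 - 3*v - 10)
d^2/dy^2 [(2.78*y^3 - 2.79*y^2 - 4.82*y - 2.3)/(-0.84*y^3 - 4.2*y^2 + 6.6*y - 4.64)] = (23.552928*y^6 - 72.067968*y^5 + 344.334816*y^4 + 221.921184*y^3 + 126.066816*y^2 - 1359.029568*y + 526.081728)/(0.592704*y^9 + 8.89056*y^8 + 30.48192*y^7 - 55.798848*y^6 - 141.28128*y^5 + 640.05984*y^4 - 1004.966208*y^3 + 877.62816*y^2 - 426.28608*y + 99.897344)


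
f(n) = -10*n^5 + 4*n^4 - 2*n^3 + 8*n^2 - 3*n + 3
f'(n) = -50*n^4 + 16*n^3 - 6*n^2 + 16*n - 3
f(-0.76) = 14.65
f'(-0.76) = -42.33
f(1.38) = -26.70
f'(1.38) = -131.63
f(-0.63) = 10.19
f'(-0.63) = -27.34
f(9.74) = -841702.37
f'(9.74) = -435625.28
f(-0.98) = 28.23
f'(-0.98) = -85.62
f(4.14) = -11001.06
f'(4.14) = -13592.56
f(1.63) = -76.12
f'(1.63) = -276.53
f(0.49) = 3.16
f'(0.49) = 2.40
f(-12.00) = 2575911.00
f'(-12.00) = -1065507.00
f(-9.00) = 618870.00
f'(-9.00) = -340347.00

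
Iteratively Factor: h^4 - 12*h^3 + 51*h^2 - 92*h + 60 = (h - 2)*(h^3 - 10*h^2 + 31*h - 30) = (h - 2)^2*(h^2 - 8*h + 15) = (h - 5)*(h - 2)^2*(h - 3)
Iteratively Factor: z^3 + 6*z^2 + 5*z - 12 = (z + 3)*(z^2 + 3*z - 4) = (z + 3)*(z + 4)*(z - 1)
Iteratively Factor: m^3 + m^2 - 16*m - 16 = (m + 1)*(m^2 - 16) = (m + 1)*(m + 4)*(m - 4)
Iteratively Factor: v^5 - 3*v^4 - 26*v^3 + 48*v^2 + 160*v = (v - 5)*(v^4 + 2*v^3 - 16*v^2 - 32*v) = (v - 5)*(v - 4)*(v^3 + 6*v^2 + 8*v) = v*(v - 5)*(v - 4)*(v^2 + 6*v + 8) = v*(v - 5)*(v - 4)*(v + 2)*(v + 4)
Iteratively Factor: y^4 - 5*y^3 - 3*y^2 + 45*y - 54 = (y - 2)*(y^3 - 3*y^2 - 9*y + 27) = (y - 3)*(y - 2)*(y^2 - 9) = (y - 3)*(y - 2)*(y + 3)*(y - 3)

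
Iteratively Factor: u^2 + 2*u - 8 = (u - 2)*(u + 4)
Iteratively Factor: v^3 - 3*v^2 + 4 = (v + 1)*(v^2 - 4*v + 4) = (v - 2)*(v + 1)*(v - 2)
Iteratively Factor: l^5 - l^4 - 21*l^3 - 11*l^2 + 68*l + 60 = (l + 3)*(l^4 - 4*l^3 - 9*l^2 + 16*l + 20) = (l + 2)*(l + 3)*(l^3 - 6*l^2 + 3*l + 10) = (l - 5)*(l + 2)*(l + 3)*(l^2 - l - 2) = (l - 5)*(l + 1)*(l + 2)*(l + 3)*(l - 2)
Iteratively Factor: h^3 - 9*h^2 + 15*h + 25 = (h - 5)*(h^2 - 4*h - 5) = (h - 5)^2*(h + 1)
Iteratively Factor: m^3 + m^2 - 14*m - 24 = (m + 3)*(m^2 - 2*m - 8) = (m + 2)*(m + 3)*(m - 4)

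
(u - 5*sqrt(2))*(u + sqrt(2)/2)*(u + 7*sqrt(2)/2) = u^3 - sqrt(2)*u^2 - 73*u/2 - 35*sqrt(2)/2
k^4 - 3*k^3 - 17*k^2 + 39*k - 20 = (k - 5)*(k - 1)^2*(k + 4)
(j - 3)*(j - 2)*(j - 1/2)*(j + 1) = j^4 - 9*j^3/2 + 3*j^2 + 11*j/2 - 3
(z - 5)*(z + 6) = z^2 + z - 30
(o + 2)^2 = o^2 + 4*o + 4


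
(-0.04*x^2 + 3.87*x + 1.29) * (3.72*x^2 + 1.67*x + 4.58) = -0.1488*x^4 + 14.3296*x^3 + 11.0785*x^2 + 19.8789*x + 5.9082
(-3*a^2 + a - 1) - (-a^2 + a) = -2*a^2 - 1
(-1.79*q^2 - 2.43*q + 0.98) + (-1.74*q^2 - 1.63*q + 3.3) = -3.53*q^2 - 4.06*q + 4.28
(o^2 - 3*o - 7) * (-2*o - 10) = -2*o^3 - 4*o^2 + 44*o + 70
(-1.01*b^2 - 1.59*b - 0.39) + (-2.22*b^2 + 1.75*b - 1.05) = -3.23*b^2 + 0.16*b - 1.44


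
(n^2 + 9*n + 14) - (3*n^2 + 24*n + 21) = -2*n^2 - 15*n - 7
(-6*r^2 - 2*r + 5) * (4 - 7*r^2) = 42*r^4 + 14*r^3 - 59*r^2 - 8*r + 20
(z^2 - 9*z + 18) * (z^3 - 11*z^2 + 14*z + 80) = z^5 - 20*z^4 + 131*z^3 - 244*z^2 - 468*z + 1440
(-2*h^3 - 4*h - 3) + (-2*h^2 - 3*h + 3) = -2*h^3 - 2*h^2 - 7*h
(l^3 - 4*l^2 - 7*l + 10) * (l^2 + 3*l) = l^5 - l^4 - 19*l^3 - 11*l^2 + 30*l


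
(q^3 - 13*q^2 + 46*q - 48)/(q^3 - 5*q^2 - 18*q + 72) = (q^2 - 10*q + 16)/(q^2 - 2*q - 24)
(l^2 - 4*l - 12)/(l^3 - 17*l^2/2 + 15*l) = 2*(l + 2)/(l*(2*l - 5))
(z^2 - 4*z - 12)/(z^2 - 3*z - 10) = (z - 6)/(z - 5)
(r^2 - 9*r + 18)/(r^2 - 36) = (r - 3)/(r + 6)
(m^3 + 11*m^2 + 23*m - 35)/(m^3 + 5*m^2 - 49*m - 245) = (m - 1)/(m - 7)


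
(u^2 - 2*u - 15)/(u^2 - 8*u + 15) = (u + 3)/(u - 3)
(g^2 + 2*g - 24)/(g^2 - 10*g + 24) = (g + 6)/(g - 6)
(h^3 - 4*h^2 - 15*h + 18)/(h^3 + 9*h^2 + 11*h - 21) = (h - 6)/(h + 7)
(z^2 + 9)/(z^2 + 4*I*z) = (z^2 + 9)/(z*(z + 4*I))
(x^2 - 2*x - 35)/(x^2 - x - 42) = (x + 5)/(x + 6)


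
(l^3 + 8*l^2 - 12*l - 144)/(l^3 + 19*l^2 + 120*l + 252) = (l - 4)/(l + 7)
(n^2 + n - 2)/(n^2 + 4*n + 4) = (n - 1)/(n + 2)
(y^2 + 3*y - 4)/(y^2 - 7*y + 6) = (y + 4)/(y - 6)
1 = 1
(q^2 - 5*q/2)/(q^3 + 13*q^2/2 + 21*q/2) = (2*q - 5)/(2*q^2 + 13*q + 21)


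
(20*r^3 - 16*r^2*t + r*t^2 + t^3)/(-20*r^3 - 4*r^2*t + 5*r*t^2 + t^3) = (-2*r + t)/(2*r + t)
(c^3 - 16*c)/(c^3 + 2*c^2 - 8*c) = (c - 4)/(c - 2)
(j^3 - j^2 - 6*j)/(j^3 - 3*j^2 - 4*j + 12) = j/(j - 2)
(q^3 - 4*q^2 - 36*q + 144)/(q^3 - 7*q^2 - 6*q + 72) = (q + 6)/(q + 3)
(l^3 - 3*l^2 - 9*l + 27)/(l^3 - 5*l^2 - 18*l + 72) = (l^2 - 9)/(l^2 - 2*l - 24)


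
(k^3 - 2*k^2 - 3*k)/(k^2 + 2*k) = (k^2 - 2*k - 3)/(k + 2)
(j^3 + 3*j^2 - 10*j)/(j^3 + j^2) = (j^2 + 3*j - 10)/(j*(j + 1))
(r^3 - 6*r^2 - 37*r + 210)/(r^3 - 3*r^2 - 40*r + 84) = (r - 5)/(r - 2)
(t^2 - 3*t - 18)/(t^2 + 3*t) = (t - 6)/t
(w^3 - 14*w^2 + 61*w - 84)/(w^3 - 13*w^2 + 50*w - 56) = (w - 3)/(w - 2)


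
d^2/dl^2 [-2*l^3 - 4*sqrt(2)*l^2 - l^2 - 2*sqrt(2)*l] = -12*l - 8*sqrt(2) - 2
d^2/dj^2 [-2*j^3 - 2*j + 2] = -12*j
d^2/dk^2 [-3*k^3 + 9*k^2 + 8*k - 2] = 18 - 18*k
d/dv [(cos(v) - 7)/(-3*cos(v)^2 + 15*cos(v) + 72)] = (sin(v)^2 + 14*cos(v) - 60)*sin(v)/(3*(sin(v)^2 + 5*cos(v) + 23)^2)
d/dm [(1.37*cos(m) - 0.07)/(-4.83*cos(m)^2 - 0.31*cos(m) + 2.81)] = (-6.6171*cos(m)^2 + 0.6762*cos(m) - 3.828)*sin(m)/(23.3289*cos(m)^4 + 2.9946*cos(m)^3 - 27.0485*cos(m)^2 - 1.7422*cos(m) + 7.8961)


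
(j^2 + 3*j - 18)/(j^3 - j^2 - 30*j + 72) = 1/(j - 4)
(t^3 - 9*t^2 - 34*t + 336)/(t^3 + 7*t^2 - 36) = (t^2 - 15*t + 56)/(t^2 + t - 6)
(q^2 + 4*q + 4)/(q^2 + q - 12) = (q^2 + 4*q + 4)/(q^2 + q - 12)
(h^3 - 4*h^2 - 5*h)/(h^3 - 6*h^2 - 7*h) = (h - 5)/(h - 7)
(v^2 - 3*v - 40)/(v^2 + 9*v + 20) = (v - 8)/(v + 4)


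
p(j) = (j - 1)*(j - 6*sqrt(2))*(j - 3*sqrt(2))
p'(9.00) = 44.63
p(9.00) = 19.59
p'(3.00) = -6.64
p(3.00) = 13.63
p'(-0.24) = 55.49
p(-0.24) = -48.50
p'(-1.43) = 94.12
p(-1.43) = -136.68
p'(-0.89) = 75.54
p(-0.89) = -90.95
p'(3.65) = -11.52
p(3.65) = 7.59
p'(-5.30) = 278.51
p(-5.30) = -828.75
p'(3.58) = -11.11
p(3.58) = 8.39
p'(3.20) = -8.41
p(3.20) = 12.12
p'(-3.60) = 186.45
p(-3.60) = -435.99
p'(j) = (j - 1)*(j - 6*sqrt(2)) + (j - 1)*(j - 3*sqrt(2)) + (j - 6*sqrt(2))*(j - 3*sqrt(2))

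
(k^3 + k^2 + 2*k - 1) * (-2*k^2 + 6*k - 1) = -2*k^5 + 4*k^4 + k^3 + 13*k^2 - 8*k + 1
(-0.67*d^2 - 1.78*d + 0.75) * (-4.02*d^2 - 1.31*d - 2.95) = 2.6934*d^4 + 8.0333*d^3 + 1.2933*d^2 + 4.2685*d - 2.2125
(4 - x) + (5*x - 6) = 4*x - 2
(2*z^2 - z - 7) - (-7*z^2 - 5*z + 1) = 9*z^2 + 4*z - 8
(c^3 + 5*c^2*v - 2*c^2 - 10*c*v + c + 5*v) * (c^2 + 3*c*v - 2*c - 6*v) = c^5 + 8*c^4*v - 4*c^4 + 15*c^3*v^2 - 32*c^3*v + 5*c^3 - 60*c^2*v^2 + 40*c^2*v - 2*c^2 + 75*c*v^2 - 16*c*v - 30*v^2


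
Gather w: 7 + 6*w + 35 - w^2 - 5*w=-w^2 + w + 42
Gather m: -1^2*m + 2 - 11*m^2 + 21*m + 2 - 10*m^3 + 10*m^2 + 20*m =-10*m^3 - m^2 + 40*m + 4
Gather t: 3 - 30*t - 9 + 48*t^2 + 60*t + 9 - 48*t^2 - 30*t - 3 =0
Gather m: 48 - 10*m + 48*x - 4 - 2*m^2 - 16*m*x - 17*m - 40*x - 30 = -2*m^2 + m*(-16*x - 27) + 8*x + 14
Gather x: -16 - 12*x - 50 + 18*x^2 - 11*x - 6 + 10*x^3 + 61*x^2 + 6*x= 10*x^3 + 79*x^2 - 17*x - 72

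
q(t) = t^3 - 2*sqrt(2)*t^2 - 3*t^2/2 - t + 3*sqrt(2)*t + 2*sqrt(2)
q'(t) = 3*t^2 - 4*sqrt(2)*t - 3*t - 1 + 3*sqrt(2)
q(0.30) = 3.44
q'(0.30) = 0.92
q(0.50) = 3.49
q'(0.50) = -0.34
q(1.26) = 2.04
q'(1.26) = -2.90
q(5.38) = 50.71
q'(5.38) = 43.50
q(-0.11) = 2.42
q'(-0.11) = 4.23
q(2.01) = -0.02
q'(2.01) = -2.04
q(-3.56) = -108.69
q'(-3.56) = 72.08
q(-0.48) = 0.16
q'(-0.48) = 8.09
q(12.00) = 1146.45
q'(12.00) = 331.36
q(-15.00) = -4394.71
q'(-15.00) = 808.10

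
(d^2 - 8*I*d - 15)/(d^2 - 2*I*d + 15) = (d - 3*I)/(d + 3*I)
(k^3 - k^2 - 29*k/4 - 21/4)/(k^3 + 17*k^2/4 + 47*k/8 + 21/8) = 2*(2*k - 7)/(4*k + 7)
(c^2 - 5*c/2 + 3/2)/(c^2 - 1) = (c - 3/2)/(c + 1)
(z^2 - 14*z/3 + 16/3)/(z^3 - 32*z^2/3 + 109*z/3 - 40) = (z - 2)/(z^2 - 8*z + 15)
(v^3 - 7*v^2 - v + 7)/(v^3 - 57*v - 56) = (v^2 - 8*v + 7)/(v^2 - v - 56)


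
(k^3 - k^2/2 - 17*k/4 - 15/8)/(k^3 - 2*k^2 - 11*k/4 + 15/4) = (k + 1/2)/(k - 1)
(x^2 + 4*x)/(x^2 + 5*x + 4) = x/(x + 1)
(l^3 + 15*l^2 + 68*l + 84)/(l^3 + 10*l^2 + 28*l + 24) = (l + 7)/(l + 2)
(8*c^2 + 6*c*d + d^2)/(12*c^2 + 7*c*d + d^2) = (2*c + d)/(3*c + d)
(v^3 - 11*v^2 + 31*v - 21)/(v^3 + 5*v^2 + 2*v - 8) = (v^2 - 10*v + 21)/(v^2 + 6*v + 8)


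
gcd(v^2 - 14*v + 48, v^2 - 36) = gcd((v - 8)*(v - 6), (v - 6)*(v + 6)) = v - 6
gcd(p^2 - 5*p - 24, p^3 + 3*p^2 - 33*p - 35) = 1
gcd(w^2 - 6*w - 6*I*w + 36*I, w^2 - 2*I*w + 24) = w - 6*I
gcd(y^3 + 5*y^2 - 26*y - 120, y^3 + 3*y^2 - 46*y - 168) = y^2 + 10*y + 24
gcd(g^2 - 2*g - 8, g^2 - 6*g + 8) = g - 4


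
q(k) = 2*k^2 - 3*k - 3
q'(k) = 4*k - 3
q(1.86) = -1.66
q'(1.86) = 4.44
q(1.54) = -2.88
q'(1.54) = 3.16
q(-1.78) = 8.68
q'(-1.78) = -10.12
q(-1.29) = 4.20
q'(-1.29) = -8.16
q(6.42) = 60.17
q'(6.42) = 22.68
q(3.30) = 8.88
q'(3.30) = 10.20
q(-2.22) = 13.52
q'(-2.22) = -11.88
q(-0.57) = -0.64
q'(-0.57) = -5.28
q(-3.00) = 24.00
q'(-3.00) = -15.00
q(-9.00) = 186.00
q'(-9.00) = -39.00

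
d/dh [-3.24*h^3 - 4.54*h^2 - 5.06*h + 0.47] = -9.72*h^2 - 9.08*h - 5.06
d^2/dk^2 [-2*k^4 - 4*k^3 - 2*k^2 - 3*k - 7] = -24*k^2 - 24*k - 4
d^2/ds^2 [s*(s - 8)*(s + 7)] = 6*s - 2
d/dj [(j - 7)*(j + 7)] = 2*j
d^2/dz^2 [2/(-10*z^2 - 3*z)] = 4*(10*z*(10*z + 3) - (20*z + 3)^2)/(z^3*(10*z + 3)^3)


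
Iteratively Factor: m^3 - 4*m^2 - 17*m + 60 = (m - 5)*(m^2 + m - 12) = (m - 5)*(m + 4)*(m - 3)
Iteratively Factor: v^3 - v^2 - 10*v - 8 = (v + 2)*(v^2 - 3*v - 4) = (v - 4)*(v + 2)*(v + 1)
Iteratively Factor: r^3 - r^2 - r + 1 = (r - 1)*(r^2 - 1) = (r - 1)^2*(r + 1)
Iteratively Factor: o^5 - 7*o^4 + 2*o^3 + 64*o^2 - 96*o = (o - 4)*(o^4 - 3*o^3 - 10*o^2 + 24*o) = (o - 4)*(o + 3)*(o^3 - 6*o^2 + 8*o) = o*(o - 4)*(o + 3)*(o^2 - 6*o + 8) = o*(o - 4)^2*(o + 3)*(o - 2)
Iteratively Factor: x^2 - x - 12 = (x - 4)*(x + 3)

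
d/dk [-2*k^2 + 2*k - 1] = 2 - 4*k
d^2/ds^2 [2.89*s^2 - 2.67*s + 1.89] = 5.78000000000000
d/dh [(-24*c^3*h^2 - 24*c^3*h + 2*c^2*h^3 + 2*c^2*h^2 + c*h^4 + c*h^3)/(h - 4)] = c*(-24*c^2*h^2 + 192*c^2*h + 96*c^2 + 4*c*h^3 - 22*c*h^2 - 16*c*h + 3*h^4 - 14*h^3 - 12*h^2)/(h^2 - 8*h + 16)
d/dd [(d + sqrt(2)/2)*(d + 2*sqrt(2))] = 2*d + 5*sqrt(2)/2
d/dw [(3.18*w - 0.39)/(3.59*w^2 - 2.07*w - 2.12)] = (-11.4162*w^2 + 2.8002*w - 7.5489)/(12.8881*w^4 - 14.8626*w^3 - 10.9367*w^2 + 8.7768*w + 4.4944)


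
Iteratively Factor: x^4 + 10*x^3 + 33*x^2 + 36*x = (x + 3)*(x^3 + 7*x^2 + 12*x) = (x + 3)^2*(x^2 + 4*x) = x*(x + 3)^2*(x + 4)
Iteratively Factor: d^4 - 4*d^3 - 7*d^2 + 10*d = (d)*(d^3 - 4*d^2 - 7*d + 10) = d*(d - 1)*(d^2 - 3*d - 10) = d*(d - 5)*(d - 1)*(d + 2)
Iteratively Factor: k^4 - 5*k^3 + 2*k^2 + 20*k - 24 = (k - 2)*(k^3 - 3*k^2 - 4*k + 12) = (k - 2)*(k + 2)*(k^2 - 5*k + 6) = (k - 2)^2*(k + 2)*(k - 3)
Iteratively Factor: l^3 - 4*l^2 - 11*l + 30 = (l - 2)*(l^2 - 2*l - 15) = (l - 2)*(l + 3)*(l - 5)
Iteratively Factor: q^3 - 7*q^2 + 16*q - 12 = (q - 2)*(q^2 - 5*q + 6) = (q - 2)^2*(q - 3)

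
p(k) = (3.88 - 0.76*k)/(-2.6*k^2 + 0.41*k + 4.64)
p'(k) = (3.88 - 0.76*k)*(5.2*k - 0.41)/(-2.6*k^2 + 0.41*k + 4.64)^2 - 0.76/(-2.6*k^2 + 0.41*k + 4.64)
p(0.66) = 0.89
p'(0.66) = 0.51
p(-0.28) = 0.95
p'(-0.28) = -0.58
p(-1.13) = 5.53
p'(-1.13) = -41.47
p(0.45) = 0.82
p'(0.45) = 0.19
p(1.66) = -1.42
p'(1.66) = 6.74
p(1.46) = -9.13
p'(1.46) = 218.43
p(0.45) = 0.82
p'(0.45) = 0.19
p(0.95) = 1.18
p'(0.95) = 1.70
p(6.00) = 0.01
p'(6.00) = 0.01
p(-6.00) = -0.09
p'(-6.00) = -0.02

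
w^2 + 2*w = w*(w + 2)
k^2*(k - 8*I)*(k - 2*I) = k^4 - 10*I*k^3 - 16*k^2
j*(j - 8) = j^2 - 8*j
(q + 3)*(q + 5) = q^2 + 8*q + 15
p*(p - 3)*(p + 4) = p^3 + p^2 - 12*p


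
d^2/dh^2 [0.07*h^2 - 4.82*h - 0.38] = 0.140000000000000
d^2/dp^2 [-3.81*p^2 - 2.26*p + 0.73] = -7.62000000000000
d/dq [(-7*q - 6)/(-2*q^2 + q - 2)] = (14*q^2 - 7*q - (4*q - 1)*(7*q + 6) + 14)/(2*q^2 - q + 2)^2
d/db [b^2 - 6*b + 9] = 2*b - 6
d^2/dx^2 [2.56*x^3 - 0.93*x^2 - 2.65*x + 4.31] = 15.36*x - 1.86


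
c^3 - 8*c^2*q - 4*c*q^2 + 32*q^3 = (c - 8*q)*(c - 2*q)*(c + 2*q)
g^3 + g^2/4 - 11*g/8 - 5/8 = (g - 5/4)*(g + 1/2)*(g + 1)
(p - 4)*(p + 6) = p^2 + 2*p - 24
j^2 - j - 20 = (j - 5)*(j + 4)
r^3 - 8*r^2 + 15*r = r*(r - 5)*(r - 3)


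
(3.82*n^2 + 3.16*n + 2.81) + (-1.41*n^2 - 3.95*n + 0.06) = 2.41*n^2 - 0.79*n + 2.87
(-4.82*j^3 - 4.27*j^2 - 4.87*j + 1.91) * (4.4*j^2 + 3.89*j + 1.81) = -21.208*j^5 - 37.5378*j^4 - 46.7625*j^3 - 18.269*j^2 - 1.3848*j + 3.4571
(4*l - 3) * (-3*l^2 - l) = -12*l^3 + 5*l^2 + 3*l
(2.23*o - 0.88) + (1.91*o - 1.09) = 4.14*o - 1.97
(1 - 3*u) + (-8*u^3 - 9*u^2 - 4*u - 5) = -8*u^3 - 9*u^2 - 7*u - 4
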